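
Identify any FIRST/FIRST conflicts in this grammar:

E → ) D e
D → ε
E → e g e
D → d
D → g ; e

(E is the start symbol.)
No FIRST/FIRST conflicts.

Productions for E:
  E → ) D e: FIRST = { ')' }
  E → e g e: FIRST = { 'e' }
Productions for D:
  D → ε: FIRST = { ε }
  D → d: FIRST = { 'd' }
  D → g ; e: FIRST = { 'g' }

All alternatives of each non-terminal have pairwise disjoint FIRST sets.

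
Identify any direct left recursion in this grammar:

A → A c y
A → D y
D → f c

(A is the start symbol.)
Yes, A is left-recursive

Direct left recursion occurs when N → N α for some non-terminal N (the right-hand side begins with the left-hand side itself).

A → A c y: LEFT RECURSIVE (starts with A)
A → D y: starts with D
D → f c: starts with f

The grammar has direct left recursion on: A.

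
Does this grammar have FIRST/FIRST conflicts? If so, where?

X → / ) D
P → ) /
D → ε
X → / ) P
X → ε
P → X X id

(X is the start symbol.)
FIRST sets of the non-terminals at (or reachable through a nullable prefix from) the front of some alternative:
  FIRST(X) = { '/', ε }

Productions for X:
  X → / ) D: FIRST = { '/' }
  X → / ) P: FIRST = { '/' }
  X → ε: FIRST = { ε }
Productions for P:
  P → ) /: FIRST = { ')' }
  P → X X id: FIRST = { '/', 'id' }
D has only one production, so no FIRST/FIRST conflict is possible there.

Conflict for X: X → / ) D and X → / ) P
  Overlap: { '/' }

Answer: Yes. X → '/' ')' D / X → '/' ')' P on { '/' }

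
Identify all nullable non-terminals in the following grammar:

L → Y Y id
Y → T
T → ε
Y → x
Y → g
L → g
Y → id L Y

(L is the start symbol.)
{ 'T', 'Y' }

ε-productions: T → ε
So T is immediately nullable.
Y → T: every symbol on the right is nullable, so Y is nullable too.
No further non-terminal can be added: every production for the remaining non-terminals contains a terminal or a non-nullable non-terminal.
Nullable = { 'T', 'Y' }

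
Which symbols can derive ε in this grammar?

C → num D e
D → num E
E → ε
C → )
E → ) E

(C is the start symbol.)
A non-terminal is nullable if it can derive ε (the empty string): either it has an ε-production, or it has a production whose right-hand side consists entirely of nullable non-terminals.

ε-productions: E → ε
So E is immediately nullable.
No further non-terminal can be added: every production for the remaining non-terminals contains a terminal or a non-nullable non-terminal.
Nullable = { 'E' }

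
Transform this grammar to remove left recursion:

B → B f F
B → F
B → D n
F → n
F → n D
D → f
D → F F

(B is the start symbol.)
B → F B'
B → D n B'
B' → f F B'
B' → ε
F → n
F → n D
D → f
D → F F

B is directly left-recursive. The standard transformation for
  A → A α₁ | ... | A α_m | β₁ | ... | β_n
is
  A  → β₁ A' | ... | β_n A'
  A' → α₁ A' | ... | α_m A' | ε

B → F becomes B → F B'
B → D n becomes B → D n B'
B → B f F becomes B' → f F B'
Add B' → ε

Productions for other non-terminals are unchanged:
  F → n
  F → n D
  D → f
  D → F F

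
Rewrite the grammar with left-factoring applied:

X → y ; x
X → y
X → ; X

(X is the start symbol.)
X → y X'
X' → ; x
X' → ε
X → ; X

Left-factoring transforms A → αβ₁ | αβ₂ into A → αA' and A' → β₁ | β₂
(α is the longest common prefix among the alternatives). Repeat until
no nonterminal has two alternatives with a common prefix.

Round 1: X has alternatives sharing prefix 'y'. Introduce X': X → y X'
  Add: X' → ; x
  Add: X' → ε

No remaining common prefixes — done.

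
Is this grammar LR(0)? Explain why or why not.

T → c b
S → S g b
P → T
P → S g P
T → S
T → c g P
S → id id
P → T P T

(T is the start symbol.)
No. Shift-reduce conflict between [T → S .] and [S → S . g b]

A grammar is LR(0) if no state in the canonical LR(0) collection has:
  - both a shift item (dot before a terminal) and a complete item (shift-reduce conflict), or
  - two or more complete items (reduce-reduce conflict; the accept item [T' → T .] counts as a complete item here).

Augment with T' → T and build the canonical LR(0) collection (I0 = CLOSURE({[T' → . T]}), then GOTO on every symbol after a dot until no new states appear). It has 17 states:
  I0: { [S → . S g b], [S → . id id], [T → . S], [T → . c b], [T → . c g P], [T' → . T] }  — shift
  I1: { [S → S . g b], [T → S .] }  — shift, reduce
  I2: { [T' → T .] }  — accept
  I3: { [T → c . b], [T → c . g P] }  — shift
  I4: { [S → id . id] }  — shift
  I5: { [S → id id .] }  — reduce
  I6: { [T → c b .] }  — reduce
  I7: { [P → . S g P], [P → . T P T], [P → . T], [S → . S g b], [S → . id id], [T → . S], [T → . c b], [T → . c g P], [T → c g . P] }  — shift
  I8: { [T → c g P .] }  — reduce
  I9: { [P → S . g P], [S → S . g b], [T → S .] }  — shift, reduce
  I10: { [P → . S g P], [P → . T P T], [P → . T], [P → T . P T], [P → T .], [S → . S g b], [S → . id id], [T → . S], [T → . c b], [T → . c g P] }  — shift, reduce
  I11: { [P → T P . T], [S → . S g b], [S → . id id], [T → . S], [T → . c b], [T → . c g P] }  — shift
  I12: { [P → T P T .] }  — reduce
  I13: { [P → . S g P], [P → . T P T], [P → . T], [P → S g . P], [S → . S g b], [S → . id id], [S → S g . b], [T → . S], [T → . c b], [T → . c g P] }  — shift
  I14: { [P → S g P .] }  — reduce
  I15: { [S → S g b .] }  — reduce
  I16: { [S → S g . b] }  — shift

Conflict in state I1:
  Shift-reduce conflict between [T → S .] and [S → S . g b]
So the grammar is NOT LR(0).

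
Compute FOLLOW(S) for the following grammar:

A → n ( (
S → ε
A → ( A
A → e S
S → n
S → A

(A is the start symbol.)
To compute FOLLOW(S), find every occurrence of S on a right-hand side N → α S β: add FIRST(β) \ {ε}, and if β is empty or nullable also add FOLLOW(N). Iterate to a fixed point.

In A → e S: S is at the end, add FOLLOW(A)

The FOLLOW sets referred to above (computed the same way, to a fixed point):
  FOLLOW(A) = { $ }

Taking the union: FOLLOW(S) = { $ }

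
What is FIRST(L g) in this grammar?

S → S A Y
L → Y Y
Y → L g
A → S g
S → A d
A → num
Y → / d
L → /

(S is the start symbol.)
{ '/' }

FIRST sets of the non-terminals involved (from the grammar, by fixed-point iteration):
  FIRST(L) = { '/' }

To compute FIRST(L g), process the symbols left to right:
Symbol L is a non-terminal. Add FIRST(L) \ {ε} = { '/' }
L is not nullable (ε ∉ FIRST(L)), so stop here.
FIRST(L g) = { '/' }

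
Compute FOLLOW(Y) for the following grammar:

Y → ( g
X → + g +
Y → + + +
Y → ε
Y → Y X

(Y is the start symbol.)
Y is the start symbol, so $ ∈ FOLLOW(Y).
In Y → Y X: Y is followed by X, add FIRST(X) \ {ε} = { '+' }

Taking the union: FOLLOW(Y) = { $, '+' }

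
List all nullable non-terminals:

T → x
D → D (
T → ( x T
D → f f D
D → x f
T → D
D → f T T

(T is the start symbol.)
There are no ε-productions, so no non-terminal can derive ε.
No non-terminals are nullable.

Answer: None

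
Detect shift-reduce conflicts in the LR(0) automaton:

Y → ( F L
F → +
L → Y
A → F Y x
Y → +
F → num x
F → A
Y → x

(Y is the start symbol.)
Yes — I11: [L → Y .] vs [A → F Y . x]

Augment with Y' → Y and build the canonical LR(0) collection (I0 = CLOSURE({[Y' → . Y]}), then GOTO on every symbol after a dot until no new states appear). It has 13 states:
  I0: { [Y → . ( F L], [Y → . +], [Y → . x], [Y' → . Y] }  — shift
  I1: { [A → . F Y x], [F → . +], [F → . A], [F → . num x], [Y → ( . F L] }  — shift
  I2: { [Y → + .] }  — reduce
  I3: { [Y' → Y .] }  — accept
  I4: { [Y → x .] }  — reduce
  I5: { [F → + .] }  — reduce
  I6: { [F → A .] }  — reduce
  I7: { [A → F . Y x], [L → . Y], [Y → ( F . L], [Y → . ( F L], [Y → . +], [Y → . x] }  — shift
  I8: { [F → num . x] }  — shift
  I9: { [F → num x .] }  — reduce
  I10: { [Y → ( F L .] }  — reduce
  I11: { [A → F Y . x], [L → Y .] }  — shift, reduce
  I12: { [A → F Y x .] }  — reduce

I11 contains reduce item [L → Y .] and shift item [A → F Y . x] — shift-reduce conflict.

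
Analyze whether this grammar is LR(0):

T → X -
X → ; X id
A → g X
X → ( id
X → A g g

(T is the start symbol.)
Yes, the grammar is LR(0)

A grammar is LR(0) if no state in the canonical LR(0) collection has:
  - both a shift item (dot before a terminal) and a complete item (shift-reduce conflict), or
  - two or more complete items (reduce-reduce conflict; the accept item [T' → T .] counts as a complete item here).

Augment with T' → T and build the canonical LR(0) collection (I0 = CLOSURE({[T' → . T]}), then GOTO on every symbol after a dot until no new states appear). It has 14 states:
  I0: { [A → . g X], [T → . X -], [T' → . T], [X → . ( id], [X → . ; X id], [X → . A g g] }  — shift
  I1: { [X → ( . id] }  — shift
  I2: { [A → . g X], [X → . ( id], [X → . ; X id], [X → . A g g], [X → ; . X id] }  — shift
  I3: { [X → A . g g] }  — shift
  I4: { [T' → T .] }  — accept
  I5: { [T → X . -] }  — shift
  I6: { [A → . g X], [A → g . X], [X → . ( id], [X → . ; X id], [X → . A g g] }  — shift
  I7: { [A → g X .] }  — reduce
  I8: { [T → X - .] }  — reduce
  I9: { [X → A g . g] }  — shift
  I10: { [X → A g g .] }  — reduce
  I11: { [X → ; X . id] }  — shift
  I12: { [X → ; X id .] }  — reduce
  I13: { [X → ( id .] }  — reduce

Every state is either a pure shift/goto state or contains exactly one complete item and nothing to shift — no conflicts. The grammar is LR(0).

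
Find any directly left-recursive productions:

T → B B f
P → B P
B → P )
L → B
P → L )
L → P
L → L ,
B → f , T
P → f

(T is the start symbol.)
Direct left recursion occurs when N → N α for some non-terminal N (the right-hand side begins with the left-hand side itself).

T → B B f: starts with B
P → B P: starts with B
B → P ): starts with P
L → B: starts with B
P → L ): starts with L
L → P: starts with P
L → L ,: LEFT RECURSIVE (starts with L)
B → f , T: starts with f
P → f: starts with f

The grammar has direct left recursion on: L.

Answer: Yes, L is left-recursive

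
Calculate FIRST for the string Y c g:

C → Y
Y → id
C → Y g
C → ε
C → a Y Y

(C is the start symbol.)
FIRST sets of the non-terminals involved (from the grammar, by fixed-point iteration):
  FIRST(Y) = { 'id' }

To compute FIRST(Y c g), process the symbols left to right:
Symbol Y is a non-terminal. Add FIRST(Y) \ {ε} = { 'id' }
Y is not nullable (ε ∉ FIRST(Y)), so stop here.
FIRST(Y c g) = { 'id' }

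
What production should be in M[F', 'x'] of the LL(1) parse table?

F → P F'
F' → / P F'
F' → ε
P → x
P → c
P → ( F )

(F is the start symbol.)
To find M[F', 'x'], we find productions for F' where 'x' is in the predict set (PREDICT(N → α) = (FIRST(α) \ {ε}) ∪ (FOLLOW(N) if α ⇒* ε)).

Relevant sets:
  FOLLOW(F') = { $, ')' }

F' → / P F': PREDICT = { '/' }
F' → ε: PREDICT = { $, ')' }

M[F', 'x'] is empty (no production applies)

Answer: Empty (error entry)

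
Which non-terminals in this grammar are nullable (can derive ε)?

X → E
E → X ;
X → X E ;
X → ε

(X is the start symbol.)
ε-productions: X → ε
So X is immediately nullable.
No further non-terminal can be added: every production for the remaining non-terminals contains a terminal or a non-nullable non-terminal.
Nullable = { 'X' }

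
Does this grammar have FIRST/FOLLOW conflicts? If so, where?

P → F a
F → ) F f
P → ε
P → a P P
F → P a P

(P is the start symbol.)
Nullable non-terminals: P.
FIRST sets used below: FIRST(F) = { ')', 'a' }

P: nullable alternative(s) P → ε; FOLLOW(P) = { $, ')', 'a', 'f' }
  P → F a: FIRST \ {ε} = { ')', 'a' } — overlaps FOLLOW(P) on { ')', 'a' }: CONFLICT
  P → ε: FIRST \ {ε} = { } — this is the only nullable alternative, skip
  P → a P P: FIRST \ {ε} = { 'a' } — overlaps FOLLOW(P) on { 'a' }: CONFLICT

F has no nullable alternative, so no FIRST/FOLLOW check is needed there.

So the grammar has 2 FIRST/FOLLOW conflicts (marked CONFLICT above).

Answer: Yes. P → F a with FOLLOW(P) on { ')', 'a' }; P → a P P with FOLLOW(P) on { 'a' }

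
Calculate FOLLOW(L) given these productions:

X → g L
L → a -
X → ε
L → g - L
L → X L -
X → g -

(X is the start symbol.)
In X → g L: L is at the end, add FOLLOW(X)
In L → g - L: L is at the end; this adds FOLLOW(L) to itself — nothing new
In L → X L -: L is followed by '-', add FIRST('-') \ {ε} = { '-' }

The FOLLOW sets referred to above (computed the same way, to a fixed point):
  FOLLOW(X) = { $, 'a', 'g' }

Taking the union: FOLLOW(L) = { $, '-', 'a', 'g' }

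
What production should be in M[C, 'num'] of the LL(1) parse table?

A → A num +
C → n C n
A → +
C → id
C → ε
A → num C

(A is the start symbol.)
C → ε

To find M[C, 'num'], we find productions for C where 'num' is in the predict set (PREDICT(N → α) = (FIRST(α) \ {ε}) ∪ (FOLLOW(N) if α ⇒* ε)).

Relevant sets:
  FOLLOW(C) = { $, 'n', 'num' }

C → n C n: PREDICT = { 'n' }
C → id: PREDICT = { 'id' }
C → ε: PREDICT = { $, 'n', 'num' }
  'num' is in predict set, so this production goes in M[C, 'num']

M[C, 'num'] = C → ε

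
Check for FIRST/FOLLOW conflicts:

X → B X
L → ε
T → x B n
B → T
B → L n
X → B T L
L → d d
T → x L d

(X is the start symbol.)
Nullable non-terminals: L.

L: nullable alternative(s) L → ε; FOLLOW(L) = { $, 'd', 'n' }
  L → ε: FIRST \ {ε} = { } — this is the only nullable alternative, skip
  L → d d: FIRST \ {ε} = { 'd' } — overlaps FOLLOW(L) on { 'd' }: CONFLICT

B, T, X have no nullable alternative, so no FIRST/FOLLOW check is needed there.

So the grammar has 1 FIRST/FOLLOW conflict (marked CONFLICT above).

Answer: Yes. L → d d with FOLLOW(L) on { 'd' }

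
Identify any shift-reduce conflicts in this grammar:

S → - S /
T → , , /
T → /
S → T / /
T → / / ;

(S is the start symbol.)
Yes — I3: [T → / .] vs [T → / . / ;]

Augment with S' → S and build the canonical LR(0) collection (I0 = CLOSURE({[S' → . S]}), then GOTO on every symbol after a dot until no new states appear). It has 14 states:
  I0: { [S → . - S /], [S → . T / /], [S' → . S], [T → . , , /], [T → . / / ;], [T → . /] }  — shift
  I1: { [T → , . , /] }  — shift
  I2: { [S → - . S /], [S → . - S /], [S → . T / /], [T → . , , /], [T → . / / ;], [T → . /] }  — shift
  I3: { [T → / . / ;], [T → / .] }  — shift, reduce
  I4: { [S' → S .] }  — accept
  I5: { [S → T . / /] }  — shift
  I6: { [S → T / . /] }  — shift
  I7: { [S → T / / .] }  — reduce
  I8: { [T → / / . ;] }  — shift
  I9: { [T → / / ; .] }  — reduce
  I10: { [S → - S . /] }  — shift
  I11: { [S → - S / .] }  — reduce
  I12: { [T → , , . /] }  — shift
  I13: { [T → , , / .] }  — reduce

I3 contains reduce item [T → / .] and shift item [T → / . / ;] — shift-reduce conflict.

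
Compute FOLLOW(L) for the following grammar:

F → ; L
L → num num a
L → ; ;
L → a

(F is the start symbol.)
To compute FOLLOW(L), find every occurrence of L on a right-hand side N → α L β: add FIRST(β) \ {ε}, and if β is empty or nullable also add FOLLOW(N). Iterate to a fixed point.

In F → ; L: L is at the end, add FOLLOW(F)

The FOLLOW sets referred to above (computed the same way, to a fixed point):
  FOLLOW(F) = { $ }

Taking the union: FOLLOW(L) = { $ }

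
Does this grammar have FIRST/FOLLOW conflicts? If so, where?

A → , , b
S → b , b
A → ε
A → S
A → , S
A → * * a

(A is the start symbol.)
Nullable non-terminals: A.
FIRST sets used below: FIRST(S) = { 'b' }

A: nullable alternative(s) A → ε; FOLLOW(A) = { $ }
  A → , , b: FIRST \ {ε} = { ',' } — disjoint from FOLLOW(A)
  A → ε: FIRST \ {ε} = { } — this is the only nullable alternative, skip
  A → S: FIRST \ {ε} = { 'b' } — disjoint from FOLLOW(A)
  A → , S: FIRST \ {ε} = { ',' } — disjoint from FOLLOW(A)
  A → * * a: FIRST \ {ε} = { '*' } — disjoint from FOLLOW(A)

S has no nullable alternative, so no FIRST/FOLLOW check is needed there.

No FIRST/FOLLOW conflicts found.

Answer: No FIRST/FOLLOW conflicts.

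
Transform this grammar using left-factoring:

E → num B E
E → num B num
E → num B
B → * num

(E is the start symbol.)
E → num B E'
E' → E
E' → num
E' → ε
B → * num

Left-factoring transforms A → αβ₁ | αβ₂ into A → αA' and A' → β₁ | β₂
(α is the longest common prefix among the alternatives). Repeat until
no nonterminal has two alternatives with a common prefix.

Round 1: E has alternatives sharing prefix 'num B'. Introduce E': E → num B E'
  Add: E' → E
  Add: E' → num
  Add: E' → ε

No remaining common prefixes — done.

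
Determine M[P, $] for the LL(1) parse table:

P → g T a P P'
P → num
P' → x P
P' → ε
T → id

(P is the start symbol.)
To find M[P, $], we find productions for P where $ is in the predict set (PREDICT(N → α) = (FIRST(α) \ {ε}) ∪ (FOLLOW(N) if α ⇒* ε)).

P → g T a P P': PREDICT = { 'g' }
P → num: PREDICT = { 'num' }

M[P, $] is empty (no production applies)

Answer: Empty (error entry)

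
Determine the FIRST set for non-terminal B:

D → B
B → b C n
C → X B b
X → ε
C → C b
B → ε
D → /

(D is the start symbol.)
From B → b C n:
  - b is a terminal: add 'b' and stop
From B → ε:
  - ε-production, so ε ∈ FIRST(B)

Collecting: FIRST(B) = { 'b', ε }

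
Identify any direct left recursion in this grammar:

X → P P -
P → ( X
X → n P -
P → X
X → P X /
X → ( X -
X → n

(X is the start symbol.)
No direct left recursion

Direct left recursion occurs when N → N α for some non-terminal N (the right-hand side begins with the left-hand side itself).

X → P P -: starts with P
P → ( X: starts with '('
X → n P -: starts with n
P → X: starts with X
X → P X /: starts with P
X → ( X -: starts with '('
X → n: starts with n

No direct left recursion found.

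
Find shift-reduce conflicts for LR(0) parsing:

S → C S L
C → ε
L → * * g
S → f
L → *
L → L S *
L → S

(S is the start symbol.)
Yes — I0: [C → .] vs [S → . f]; I1: [C → .] vs [S → . f]; I4: [C → .] vs [L → . *]; I5: [L → * .] vs [L → * . * g]; I6: [C → .] vs [S → . f]

A shift-reduce conflict occurs when an LR(0) state has both:
  - a complete (reduce) item [A → α .] (dot at the end), and
  - a shift item [B → β . c γ] (dot before a terminal).

Augment with S' → S and build the canonical LR(0) collection (I0 = CLOSURE({[S' → . S]}), then GOTO on every symbol after a dot until no new states appear). It has 12 states:
  I0: { [C → .], [S → . C S L], [S → . f], [S' → . S] }  — shift, reduce
  I1: { [C → .], [S → . C S L], [S → . f], [S → C . S L] }  — shift, reduce
  I2: { [S' → S .] }  — accept
  I3: { [S → f .] }  — reduce
  I4: { [C → .], [L → . * * g], [L → . *], [L → . L S *], [L → . S], [S → . C S L], [S → . f], [S → C S . L] }  — shift, reduce
  I5: { [L → * . * g], [L → * .] }  — shift, reduce
  I6: { [C → .], [L → L . S *], [S → . C S L], [S → . f], [S → C S L .] }  — shift, 2 reduces
  I7: { [L → S .] }  — reduce
  I8: { [L → L S . *] }  — shift
  I9: { [L → L S * .] }  — reduce
  I10: { [L → * * . g] }  — shift
  I11: { [L → * * g .] }  — reduce

I0 contains reduce item [C → .] and shift item [S → . f] — shift-reduce conflict.
I1 contains reduce item [C → .] and shift item [S → . f] — shift-reduce conflict.
I4 contains reduce item [C → .] and shift items [L → . *], [L → . * * g], [S → . f] — shift-reduce conflict.
I5 contains reduce item [L → * .] and shift item [L → * . * g] — shift-reduce conflict.
I6 contains reduce items [C → .], [S → C S L .] and shift item [S → . f] — shift-reduce conflict.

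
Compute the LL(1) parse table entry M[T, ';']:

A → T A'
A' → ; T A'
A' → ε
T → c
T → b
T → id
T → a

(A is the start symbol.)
To find M[T, ';'], we find productions for T where ';' is in the predict set (PREDICT(N → α) = (FIRST(α) \ {ε}) ∪ (FOLLOW(N) if α ⇒* ε)).

T → c: PREDICT = { 'c' }
T → b: PREDICT = { 'b' }
T → id: PREDICT = { 'id' }
T → a: PREDICT = { 'a' }

M[T, ';'] is empty (no production applies)

Answer: Empty (error entry)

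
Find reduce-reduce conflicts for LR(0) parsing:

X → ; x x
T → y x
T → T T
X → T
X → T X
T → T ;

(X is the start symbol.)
Yes — I7: [T → T T .] vs [X → T .]

A reduce-reduce conflict occurs when an LR(0) state has two complete items [A → α .] and [B → β .] — both call for a reduction, and with no lookahead the parser cannot choose between them.

Augment with X' → X and build the canonical LR(0) collection (I0 = CLOSURE({[X' → . X]}), then GOTO on every symbol after a dot until no new states appear). It has 11 states:
  I0: { [T → . T ;], [T → . T T], [T → . y x], [X → . ; x x], [X → . T X], [X → . T], [X' → . X] }  — shift
  I1: { [X → ; . x x] }  — shift
  I2: { [T → . T ;], [T → . T T], [T → . y x], [T → T . ;], [T → T . T], [X → . ; x x], [X → . T X], [X → . T], [X → T . X], [X → T .] }  — shift, reduce
  I3: { [X' → X .] }  — accept
  I4: { [T → y . x] }  — shift
  I5: { [T → y x .] }  — reduce
  I6: { [T → T ; .], [X → ; . x x] }  — shift, reduce
  I7: { [T → . T ;], [T → . T T], [T → . y x], [T → T . ;], [T → T . T], [T → T T .], [X → . ; x x], [X → . T X], [X → . T], [X → T . X], [X → T .] }  — shift, 2 reduces
  I8: { [X → T X .] }  — reduce
  I9: { [X → ; x . x] }  — shift
  I10: { [X → ; x x .] }  — reduce

I7 contains complete items [T → T T .], [X → T .] — reduce-reduce conflict.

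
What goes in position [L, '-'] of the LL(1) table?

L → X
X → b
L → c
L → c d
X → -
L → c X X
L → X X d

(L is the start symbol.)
To find M[L, '-'], we find productions for L where '-' is in the predict set (PREDICT(N → α) = (FIRST(α) \ {ε}) ∪ (FOLLOW(N) if α ⇒* ε)).

Relevant sets:
  FIRST(X) = { '-', 'b' }

L → X: PREDICT = { '-', 'b' }
  '-' is in predict set, so this production goes in M[L, '-']
L → c: PREDICT = { 'c' }
L → c d: PREDICT = { 'c' }
L → c X X: PREDICT = { 'c' }
L → X X d: PREDICT = { '-', 'b' }
  '-' is in predict set, so this production goes in M[L, '-']

M[L, '-'] = L → X, L → X X d  (a multiply-defined cell — the grammar is not LL(1))

Answer: L → X, L → X X d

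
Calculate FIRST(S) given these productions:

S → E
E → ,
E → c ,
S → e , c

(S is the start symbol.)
To compute FIRST(S), examine every production with S on the left-hand side, reading each right-hand side left to right until a non-nullable symbol is reached.

FIRST sets of the other non-terminals involved (by the same procedure, iterated to a fixed point):
  FIRST(E) = { ',', 'c' }

From S → E:
  - E is a non-terminal: add FIRST(E) \ {ε} = { ',', 'c' }
    E is not nullable, so stop
From S → e , c:
  - e is a terminal: add 'e' and stop

Collecting: FIRST(S) = { ',', 'c', 'e' }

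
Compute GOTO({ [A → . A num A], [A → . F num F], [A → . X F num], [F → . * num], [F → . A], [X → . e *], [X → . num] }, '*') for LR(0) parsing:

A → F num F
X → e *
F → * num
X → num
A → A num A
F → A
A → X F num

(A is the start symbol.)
{ [F → * . num] }

GOTO(I, '*') = CLOSURE({ [A → αX.β] : [A → α.Xβ] ∈ I, X = '*' })

Items with dot before '*', with the dot advanced:
  [F → . * num] → [F → * . num]
Closure adds nothing (no advanced item has the dot before a non-terminal).

GOTO = { [F → * . num] }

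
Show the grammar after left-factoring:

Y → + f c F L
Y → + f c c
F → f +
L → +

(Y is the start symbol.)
Left-factoring transforms A → αβ₁ | αβ₂ into A → αA' and A' → β₁ | β₂
(α is the longest common prefix among the alternatives). Repeat until
no nonterminal has two alternatives with a common prefix.

Round 1: Y has alternatives sharing prefix '+ f c'. Introduce Y': Y → + f c Y'
  Add: Y' → F L
  Add: Y' → c

No remaining common prefixes — done.

Resulting grammar:
Y → + f c Y'
Y' → F L
Y' → c
F → f +
L → +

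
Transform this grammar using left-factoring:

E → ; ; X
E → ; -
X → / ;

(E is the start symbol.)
E → ; E'
E' → ; X
E' → -
X → / ;

Left-factoring transforms A → αβ₁ | αβ₂ into A → αA' and A' → β₁ | β₂
(α is the longest common prefix among the alternatives). Repeat until
no nonterminal has two alternatives with a common prefix.

Round 1: E has alternatives sharing prefix ';'. Introduce E': E → ; E'
  Add: E' → ; X
  Add: E' → -

No remaining common prefixes — done.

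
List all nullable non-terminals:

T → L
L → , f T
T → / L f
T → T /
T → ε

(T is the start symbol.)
A non-terminal is nullable if it can derive ε (the empty string): either it has an ε-production, or it has a production whose right-hand side consists entirely of nullable non-terminals.

ε-productions: T → ε
So T is immediately nullable.
No further non-terminal can be added: every production for the remaining non-terminals contains a terminal or a non-nullable non-terminal.
Nullable = { 'T' }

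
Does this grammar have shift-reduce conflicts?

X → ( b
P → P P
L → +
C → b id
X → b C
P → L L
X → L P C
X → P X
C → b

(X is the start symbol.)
Yes — I8: [C → b .] vs [C → b . id]; I10: [P → P P .] vs [L → . +]; I12: [P → L L .] vs [L → . +]; I16: [P → P P .] vs [L → . +]

A shift-reduce conflict occurs when an LR(0) state has both:
  - a complete (reduce) item [A → α .] (dot at the end), and
  - a shift item [B → β . c γ] (dot before a terminal).

Augment with X' → X and build the canonical LR(0) collection (I0 = CLOSURE({[X' → . X]}), then GOTO on every symbol after a dot until no new states appear). It has 19 states:
  I0: { [L → . +], [P → . L L], [P → . P P], [X → . ( b], [X → . L P C], [X → . P X], [X → . b C], [X' → . X] }  — shift
  I1: { [X → ( . b] }  — shift
  I2: { [L → + .] }  — reduce
  I3: { [L → . +], [P → . L L], [P → . P P], [P → L . L], [X → L . P C] }  — shift
  I4: { [L → . +], [P → . L L], [P → . P P], [P → P . P], [X → . ( b], [X → . L P C], [X → . P X], [X → . b C], [X → P . X] }  — shift
  I5: { [X' → X .] }  — accept
  I6: { [C → . b id], [C → . b], [X → b . C] }  — shift
  I7: { [X → b C .] }  — reduce
  I8: { [C → b . id], [C → b .] }  — shift, reduce
  I9: { [C → b id .] }  — reduce
  I10: { [L → . +], [P → . L L], [P → . P P], [P → P . P], [P → P P .], [X → . ( b], [X → . L P C], [X → . P X], [X → . b C], [X → P . X] }  — shift, reduce
  I11: { [X → P X .] }  — reduce
  I12: { [L → . +], [P → L . L], [P → L L .] }  — shift, reduce
  I13: { [C → . b id], [C → . b], [L → . +], [P → . L L], [P → . P P], [P → P . P], [X → L P . C] }  — shift
  I14: { [X → L P C .] }  — reduce
  I15: { [L → . +], [P → L . L] }  — shift
  I16: { [L → . +], [P → . L L], [P → . P P], [P → P . P], [P → P P .] }  — shift, reduce
  I17: { [P → L L .] }  — reduce
  I18: { [X → ( b .] }  — reduce

I8 contains reduce item [C → b .] and shift item [C → b . id] — shift-reduce conflict.
I10 contains reduce item [P → P P .] and shift items [L → . +], [X → . ( b], [X → . b C] — shift-reduce conflict.
I12 contains reduce item [P → L L .] and shift item [L → . +] — shift-reduce conflict.
I16 contains reduce item [P → P P .] and shift item [L → . +] — shift-reduce conflict.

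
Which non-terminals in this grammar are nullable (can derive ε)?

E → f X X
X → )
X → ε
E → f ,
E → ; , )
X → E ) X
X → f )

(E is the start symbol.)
{ 'X' }

ε-productions: X → ε
So X is immediately nullable.
No further non-terminal can be added: every production for the remaining non-terminals contains a terminal or a non-nullable non-terminal.
Nullable = { 'X' }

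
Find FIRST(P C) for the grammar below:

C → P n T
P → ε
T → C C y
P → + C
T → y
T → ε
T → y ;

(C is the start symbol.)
{ '+', 'n' }

FIRST sets of the non-terminals involved (from the grammar, by fixed-point iteration):
  FIRST(P) = { '+', ε }
  FIRST(C) = { '+', 'n' }

To compute FIRST(P C), process the symbols left to right:
Symbol P is a non-terminal. Add FIRST(P) \ {ε} = { '+' }
P is nullable (ε ∈ FIRST(P)), continue to the next symbol.
Symbol C is a non-terminal. Add FIRST(C) \ {ε} = { '+', 'n' }
C is not nullable (ε ∉ FIRST(C)), so stop here.
FIRST(P C) = { '+', 'n' }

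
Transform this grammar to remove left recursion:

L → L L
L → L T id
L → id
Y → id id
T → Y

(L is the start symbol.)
L is directly left-recursive. The standard transformation for
  A → A α₁ | ... | A α_m | β₁ | ... | β_n
is
  A  → β₁ A' | ... | β_n A'
  A' → α₁ A' | ... | α_m A' | ε

L → id becomes L → id L'
L → L L becomes L' → L L'
L → L T id becomes L' → T id L'
Add L' → ε

Productions for other non-terminals are unchanged:
  Y → id id
  T → Y

Resulting grammar:
L → id L'
L' → L L'
L' → T id L'
L' → ε
Y → id id
T → Y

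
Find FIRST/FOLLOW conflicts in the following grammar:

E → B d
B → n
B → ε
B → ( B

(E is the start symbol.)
A FIRST/FOLLOW conflict occurs when a non-terminal N has a nullable alternative N → β (β ⇒* ε) and another alternative N → α with FIRST(α) ∩ FOLLOW(N) ≠ ∅: on such a lookahead the parser cannot decide between expanding α and letting N vanish via β.

Nullable non-terminals: B.

B: nullable alternative(s) B → ε; FOLLOW(B) = { 'd' }
  B → n: FIRST \ {ε} = { 'n' } — disjoint from FOLLOW(B)
  B → ε: FIRST \ {ε} = { } — this is the only nullable alternative, skip
  B → ( B: FIRST \ {ε} = { '(' } — disjoint from FOLLOW(B)

E has no nullable alternative, so no FIRST/FOLLOW check is needed there.

No FIRST/FOLLOW conflicts found.

Answer: No FIRST/FOLLOW conflicts.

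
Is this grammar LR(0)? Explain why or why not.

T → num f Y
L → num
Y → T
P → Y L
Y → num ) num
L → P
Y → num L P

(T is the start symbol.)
Augment with T' → T and build the canonical LR(0) collection (I0 = CLOSURE({[T' → . T]}), then GOTO on every symbol after a dot until no new states appear). It has 15 states:
  I0: { [T → . num f Y], [T' → . T] }  — shift
  I1: { [T' → T .] }  — accept
  I2: { [T → num . f Y] }  — shift
  I3: { [T → . num f Y], [T → num f . Y], [Y → . T], [Y → . num ) num], [Y → . num L P] }  — shift
  I4: { [Y → T .] }  — reduce
  I5: { [T → num f Y .] }  — reduce
  I6: { [L → . P], [L → . num], [P → . Y L], [T → . num f Y], [T → num . f Y], [Y → . T], [Y → . num ) num], [Y → . num L P], [Y → num . ) num], [Y → num . L P] }  — shift
  I7: { [Y → num ) . num] }  — shift
  I8: { [P → . Y L], [T → . num f Y], [Y → . T], [Y → . num ) num], [Y → . num L P], [Y → num L . P] }  — shift
  I9: { [L → P .] }  — reduce
  I10: { [L → . P], [L → . num], [P → . Y L], [P → Y . L], [T → . num f Y], [Y → . T], [Y → . num ) num], [Y → . num L P] }  — shift
  I11: { [L → . P], [L → . num], [L → num .], [P → . Y L], [T → . num f Y], [T → num . f Y], [Y → . T], [Y → . num ) num], [Y → . num L P], [Y → num . ) num], [Y → num . L P] }  — shift, reduce
  I12: { [P → Y L .] }  — reduce
  I13: { [Y → num L P .] }  — reduce
  I14: { [Y → num ) num .] }  — reduce

Conflict in state I11:
  Shift-reduce conflict between [L → num .] and [L → . num]
So the grammar is NOT LR(0).

Answer: No. Shift-reduce conflict between [L → num .] and [L → . num]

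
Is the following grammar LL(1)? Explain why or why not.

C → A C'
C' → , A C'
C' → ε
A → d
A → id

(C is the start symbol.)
Yes, the grammar is LL(1).

Relevant sets:
  FOLLOW(C') = { $ }

For C':
  PREDICT(C' → ',' A C') = { ',' }
  PREDICT(C' → ε) = { $ }
For A:
  PREDICT(A → d) = { 'd' }
  PREDICT(A → id) = { 'id' }
C has a single production, so nothing to check there.

All predict sets are disjoint. The grammar IS LL(1).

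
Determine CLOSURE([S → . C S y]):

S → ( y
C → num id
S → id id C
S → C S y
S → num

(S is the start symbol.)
{ [C → . num id], [S → . C S y] }

Start with: [S → . C S y]
  [S → . C S y] has the dot before C: add [C → . num id]
No further items can be added.

CLOSURE = { [C → . num id], [S → . C S y] }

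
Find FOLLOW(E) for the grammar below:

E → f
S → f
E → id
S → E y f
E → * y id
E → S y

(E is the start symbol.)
E is the start symbol, so $ ∈ FOLLOW(E).
In S → E y f: E is followed by y f, add FIRST(y f) \ {ε} = { 'y' }

Taking the union: FOLLOW(E) = { $, 'y' }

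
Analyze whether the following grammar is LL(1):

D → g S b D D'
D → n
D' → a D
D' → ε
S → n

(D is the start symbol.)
A grammar is LL(1) if for each non-terminal N with multiple productions, the predict sets of those productions are pairwise disjoint, where PREDICT(N → α) = (FIRST(α) \ {ε}) ∪ (FOLLOW(N) if α ⇒* ε).

Relevant sets:
  FOLLOW(D') = { $, 'a' }

For D:
  PREDICT(D → g S b D D') = { 'g' }
  PREDICT(D → n) = { 'n' }
For D':
  PREDICT(D' → a D) = { 'a' }
  PREDICT(D' → ε) = { $, 'a' }
S has a single production, so nothing to check there.

Conflict found: Predict set conflict for D': { 'a' }
The grammar is NOT LL(1).

Answer: No. Predict set conflict for D': { 'a' }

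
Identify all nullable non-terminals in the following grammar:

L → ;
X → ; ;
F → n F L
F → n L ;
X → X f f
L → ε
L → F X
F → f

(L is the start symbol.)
{ 'L' }

A non-terminal is nullable if it can derive ε (the empty string): either it has an ε-production, or it has a production whose right-hand side consists entirely of nullable non-terminals.

ε-productions: L → ε
So L is immediately nullable.
No further non-terminal can be added: every production for the remaining non-terminals contains a terminal or a non-nullable non-terminal.
Nullable = { 'L' }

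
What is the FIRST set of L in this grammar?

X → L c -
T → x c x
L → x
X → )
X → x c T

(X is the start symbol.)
From L → x:
  - x is a terminal: add 'x' and stop

Collecting: FIRST(L) = { 'x' }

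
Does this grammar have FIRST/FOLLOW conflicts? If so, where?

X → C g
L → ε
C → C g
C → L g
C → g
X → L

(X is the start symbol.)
A FIRST/FOLLOW conflict occurs when a non-terminal N has a nullable alternative N → β (β ⇒* ε) and another alternative N → α with FIRST(α) ∩ FOLLOW(N) ≠ ∅: on such a lookahead the parser cannot decide between expanding α and letting N vanish via β.

Nullable non-terminals: L, X.
FIRST sets used below: FIRST(C) = { 'g' }, FIRST(L) = { ε }
L has a nullable alternative but only one production, so nothing to check.

X: nullable alternative(s) X → L; FOLLOW(X) = { $ }
  X → C g: FIRST \ {ε} = { 'g' } — disjoint from FOLLOW(X)
  X → L: FIRST \ {ε} = { } — this is the only nullable alternative, skip

C has no nullable alternative, so no FIRST/FOLLOW check is needed there.

No FIRST/FOLLOW conflicts found.

Answer: No FIRST/FOLLOW conflicts.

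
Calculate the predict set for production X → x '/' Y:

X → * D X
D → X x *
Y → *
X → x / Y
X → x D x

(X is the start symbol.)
{ 'x' }

PREDICT(X → x '/' Y) = (FIRST(RHS) \ {ε}) ∪ (FOLLOW(X) if ε ∈ FIRST(RHS), i.e. RHS ⇒* ε)
FIRST(x '/' Y) = { 'x' }
ε ∉ FIRST(x '/' Y), so FOLLOW(X) is not added.
PREDICT(X → x '/' Y) = { 'x' }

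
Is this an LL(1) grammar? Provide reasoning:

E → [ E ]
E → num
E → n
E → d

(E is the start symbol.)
Yes, the grammar is LL(1).

A grammar is LL(1) if for each non-terminal N with multiple productions, the predict sets of those productions are pairwise disjoint, where PREDICT(N → α) = (FIRST(α) \ {ε}) ∪ (FOLLOW(N) if α ⇒* ε).

For E:
  PREDICT(E → '[' E ']') = { '[' }
  PREDICT(E → num) = { 'num' }
  PREDICT(E → n) = { 'n' }
  PREDICT(E → d) = { 'd' }

All predict sets are disjoint. The grammar IS LL(1).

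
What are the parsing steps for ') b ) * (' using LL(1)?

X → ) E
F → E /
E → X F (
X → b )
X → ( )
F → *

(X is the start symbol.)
Stack is shown with the top on the left.

Stack      Input        Action
------------------------------
X $        ) b ) * ( $  output X → ) E
) E $      ) b ) * ( $  match ')'
E $        b ) * ( $    output E → X F (
X F ( $    b ) * ( $    output X → b )
b ) F ( $  b ) * ( $    match 'b'
) F ( $    ) * ( $      match ')'
F ( $      * ( $        output F → *
* ( $      * ( $        match '*'
( $        ( $          match '('
$          $            accept

The string is accepted.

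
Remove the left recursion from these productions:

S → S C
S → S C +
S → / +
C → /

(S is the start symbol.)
S is directly left-recursive. The standard transformation for
  A → A α₁ | ... | A α_m | β₁ | ... | β_n
is
  A  → β₁ A' | ... | β_n A'
  A' → α₁ A' | ... | α_m A' | ε

S → / + becomes S → / + S'
S → S C becomes S' → C S'
S → S C + becomes S' → C + S'
Add S' → ε

Productions for other non-terminals are unchanged:
  C → /

Resulting grammar:
S → / + S'
S' → C S'
S' → C + S'
S' → ε
C → /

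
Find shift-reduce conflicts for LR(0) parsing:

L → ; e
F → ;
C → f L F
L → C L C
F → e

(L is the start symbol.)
No shift-reduce conflicts

Augment with L' → L and build the canonical LR(0) collection (I0 = CLOSURE({[L' → . L]}), then GOTO on every symbol after a dot until no new states appear). It has 12 states:
  I0: { [C → . f L F], [L → . ; e], [L → . C L C], [L' → . L] }  — shift
  I1: { [L → ; . e] }  — shift
  I2: { [C → . f L F], [L → . ; e], [L → . C L C], [L → C . L C] }  — shift
  I3: { [L' → L .] }  — accept
  I4: { [C → . f L F], [C → f . L F], [L → . ; e], [L → . C L C] }  — shift
  I5: { [C → f L . F], [F → . ;], [F → . e] }  — shift
  I6: { [F → ; .] }  — reduce
  I7: { [C → f L F .] }  — reduce
  I8: { [F → e .] }  — reduce
  I9: { [C → . f L F], [L → C L . C] }  — shift
  I10: { [L → C L C .] }  — reduce
  I11: { [L → ; e .] }  — reduce

No state contains both a complete item and a shift item.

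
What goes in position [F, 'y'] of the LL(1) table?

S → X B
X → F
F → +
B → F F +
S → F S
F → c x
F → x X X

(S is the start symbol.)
Empty (error entry)

To find M[F, 'y'], we find productions for F where 'y' is in the predict set (PREDICT(N → α) = (FIRST(α) \ {ε}) ∪ (FOLLOW(N) if α ⇒* ε)).

F → +: PREDICT = { '+' }
F → c x: PREDICT = { 'c' }
F → x X X: PREDICT = { 'x' }

M[F, 'y'] is empty (no production applies)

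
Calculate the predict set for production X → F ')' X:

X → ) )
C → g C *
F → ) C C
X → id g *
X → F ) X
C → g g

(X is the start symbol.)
{ ')' }

PREDICT(X → F ')' X) = (FIRST(RHS) \ {ε}) ∪ (FOLLOW(X) if ε ∈ FIRST(RHS), i.e. RHS ⇒* ε)
FIRST(F) = { ')' }
FIRST(F ')' X) = { ')' }
ε ∉ FIRST(F ')' X), so FOLLOW(X) is not added.
PREDICT(X → F ')' X) = { ')' }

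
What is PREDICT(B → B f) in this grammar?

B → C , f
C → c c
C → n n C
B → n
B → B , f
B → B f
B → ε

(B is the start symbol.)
PREDICT(B → B f) = (FIRST(RHS) \ {ε}) ∪ (FOLLOW(B) if ε ∈ FIRST(RHS), i.e. RHS ⇒* ε)
FIRST(B) = { ',', 'c', 'f', 'n', ε }
FIRST(B f) = { ',', 'c', 'f', 'n' }
ε ∉ FIRST(B f), so FOLLOW(B) is not added.
PREDICT(B → B f) = { ',', 'c', 'f', 'n' }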